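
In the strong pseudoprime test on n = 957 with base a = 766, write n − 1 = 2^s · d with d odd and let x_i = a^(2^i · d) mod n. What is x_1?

724

n − 1 = 956 = 2^2 · 239, so s = 2 and d = 239.
Repeated squaring mod 957: 766^1 ≡ 766, 766^2 ≡ 115, 766^4 ≡ 784, 766^8 ≡ 262, 766^16 ≡ 697, 766^32 ≡ 610, 766^64 ≡ 784, 766^128 ≡ 262.
239 = 128 + 64 + 32 + 8 + 4 + 2 + 1, so 766^239 ≡ 262·784·610·262·784·115·766 ≡ 481 (mod 957).
x_0 = 481.
x_1 = 481^2 mod 957 = 724.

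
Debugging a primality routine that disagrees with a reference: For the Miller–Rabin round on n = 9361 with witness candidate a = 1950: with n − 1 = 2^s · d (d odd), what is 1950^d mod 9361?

5292

n − 1 = 9360 = 2^4 · 585, so s = 4 and d = 585.
1950^585 mod 9361 = 5292.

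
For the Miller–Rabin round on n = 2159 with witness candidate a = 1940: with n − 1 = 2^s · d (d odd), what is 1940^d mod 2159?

n − 1 = 2158 = 2^1 · 1079, so s = 1 and d = 1079.
By repeated squaring, 1940^1079 ≡ 1573 (mod 2159).

1573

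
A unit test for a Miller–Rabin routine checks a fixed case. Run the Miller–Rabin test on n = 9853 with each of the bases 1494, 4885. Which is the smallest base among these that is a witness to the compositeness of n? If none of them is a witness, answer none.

1494

n − 1 = 9852 = 2^2 · 2463, so s = 2 and d = 2463.
Base 1494: x_0 = 1494^2463 mod 9853 = 2790. x_0 is neither 1 nor 9852, so continue squaring. x_1 = 2790^2 mod 9853 = 230. Reached i = s−1 = 1 without hitting −1: 1494 is a Miller–Rabin witness and 9853 is composite.
Base 4885: x_0 = 4885^2463 mod 9853 = 860. x_0 is neither 1 nor 9852, so continue squaring. x_1 = 860^2 mod 9853 = 625. Reached i = s−1 = 1 without hitting −1: 4885 is a Miller–Rabin witness and 9853 is composite.
The smallest witness among the given bases is 1494.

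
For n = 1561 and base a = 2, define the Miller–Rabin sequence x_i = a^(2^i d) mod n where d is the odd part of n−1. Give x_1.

n − 1 = 1560 = 2^3 · 195, so s = 3 and d = 195.
Repeated squaring mod 1561: 2^1 ≡ 2, 2^2 ≡ 4, 2^4 ≡ 16, 2^8 ≡ 256, 2^16 ≡ 1535, 2^32 ≡ 676, 2^64 ≡ 1164, 2^128 ≡ 1509.
195 = 128 + 64 + 2 + 1, so 2^195 ≡ 1509·1164·4·2 ≡ 1247 (mod 1561).
x_0 = 1247.
x_1 = 1247^2 mod 1561 = 253.

253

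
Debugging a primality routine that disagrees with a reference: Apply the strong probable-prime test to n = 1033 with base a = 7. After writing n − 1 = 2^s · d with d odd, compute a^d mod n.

n − 1 = 1032 = 2^3 · 129, so s = 3 and d = 129.
7^129 mod 1033 = 678.

678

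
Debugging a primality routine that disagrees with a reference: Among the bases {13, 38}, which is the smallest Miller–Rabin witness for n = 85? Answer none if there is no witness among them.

none

n − 1 = 84 = 2^2 · 21, so s = 2 and d = 21.
Base 13: x_0 = 13^21 mod 85 = 13. x_0 is neither 1 nor 84, so continue squaring. x_1 = 13^2 mod 85 = 84. x_1 ≡ −1, so 13 is not a witness.
Base 38: x_0 = 38^21 mod 85 = 38. x_0 is neither 1 nor 84, so continue squaring. x_1 = 38^2 mod 85 = 84. x_1 ≡ −1, so 38 is not a witness.
No listed base is a witness for 85.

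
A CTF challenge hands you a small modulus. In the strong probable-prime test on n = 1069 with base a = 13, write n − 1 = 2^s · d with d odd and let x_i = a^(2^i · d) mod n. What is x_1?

n − 1 = 1068 = 2^2 · 267, so s = 2 and d = 267.
x_0 = 13^267 mod 1069 = 1068.
x_1 = 1068^2 mod 1069 = 1.

1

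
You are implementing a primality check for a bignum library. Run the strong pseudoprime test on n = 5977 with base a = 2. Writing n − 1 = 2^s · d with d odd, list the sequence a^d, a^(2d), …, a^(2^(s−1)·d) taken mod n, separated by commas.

n − 1 = 5976 = 2^3 · 747, so s = 3 and d = 747.
x_0 = 2^747 mod 5977 = 5622.
x_1 = 5622^2 mod 5977 = 508.
x_2 = 508^2 mod 5977 = 1053.

5622, 508, 1053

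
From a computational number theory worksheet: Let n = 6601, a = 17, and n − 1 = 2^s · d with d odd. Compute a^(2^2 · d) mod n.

n − 1 = 6600 = 2^3 · 825, so s = 3 and d = 825.
x_0 = 17^825 mod 6601 = 5795.
x_1 = 5795^2 mod 6601 = 2738.
x_2 = 2738^2 mod 6601 = 4509.

4509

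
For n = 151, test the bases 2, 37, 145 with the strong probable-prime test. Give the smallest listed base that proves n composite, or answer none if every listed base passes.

n − 1 = 150 = 2^1 · 75, so s = 1 and d = 75.
Base 2: x_0 = 2^75 mod 151 = 1. x_0 = 1, so 2 is not a witness.
Base 37: x_0 = 37^75 mod 151 = 1. x_0 = 1, so 37 is not a witness.
Base 145: x_0 = 145^75 mod 151 = 1. x_0 = 1, so 145 is not a witness.
No listed base is a witness for 151.

none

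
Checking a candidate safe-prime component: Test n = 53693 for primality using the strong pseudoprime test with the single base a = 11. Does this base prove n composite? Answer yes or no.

no

n − 1 = 53692 = 2^2 · 13423, so s = 2 and d = 13423.
x_0 = 11^13423 mod 53693 = 47970.
x_0 is neither 1 nor 53692, so continue squaring.
x_1 = 47970^2 mod 53693 = 53692.
x_1 ≡ −1, so 11 is not a witness.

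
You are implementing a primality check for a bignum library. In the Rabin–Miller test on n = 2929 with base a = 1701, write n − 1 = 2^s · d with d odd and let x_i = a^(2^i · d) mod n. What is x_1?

1695

n − 1 = 2928 = 2^4 · 183, so s = 4 and d = 183.
x_0 = 1701^183 mod 2929 = 1750.
x_1 = 1750^2 mod 2929 = 1695.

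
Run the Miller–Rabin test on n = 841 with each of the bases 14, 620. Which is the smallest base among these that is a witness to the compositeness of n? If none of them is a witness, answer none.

n − 1 = 840 = 2^3 · 105, so s = 3 and d = 105.
Base 14: x_0 = 14^105 mod 841 = 800. x_0 is neither 1 nor 840, so continue squaring. x_1 = 800^2 mod 841 = 840. x_1 ≡ −1, so 14 is not a witness.
Base 620: x_0 = 620^105 mod 841 = 800. x_0 is neither 1 nor 840, so continue squaring. x_1 = 800^2 mod 841 = 840. x_1 ≡ −1, so 620 is not a witness.
No listed base is a witness for 841.

none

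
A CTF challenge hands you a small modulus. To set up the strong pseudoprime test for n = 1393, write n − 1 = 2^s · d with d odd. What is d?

87

Halving: 1392 → 696 → 348 → 174 → 87; 87 is odd.
So 1392 = 2^4 · 87.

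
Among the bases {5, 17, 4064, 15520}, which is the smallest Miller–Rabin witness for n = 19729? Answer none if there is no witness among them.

5

n − 1 = 19728 = 2^4 · 1233, so s = 4 and d = 1233.
Base 5: x_0 = 5^1233 mod 19729 = 2116. x_0 is neither 1 nor 19728, so continue squaring. x_1 = 2116^2 mod 19729 = 18702. x_2 = 18702^2 mod 19729 = 9092. x_3 = 9092^2 mod 19729 = 19683. Reached i = s−1 = 3 without hitting −1: 5 is a Miller–Rabin witness and 19729 is composite.
Base 17: x_0 = 17^1233 mod 19729 = 14137. x_0 is neither 1 nor 19728, so continue squaring. x_1 = 14137^2 mod 19729 = 19728. x_1 ≡ −1, so 17 is not a witness.
Base 4064: x_0 = 4064^1233 mod 19729 = 18685. x_0 is neither 1 nor 19728, so continue squaring. x_1 = 18685^2 mod 19729 = 4841. x_2 = 4841^2 mod 19729 = 16958. x_3 = 16958^2 mod 19729 = 3860. Reached i = s−1 = 3 without hitting −1: 4064 is a Miller–Rabin witness and 19729 is composite.
Base 15520: x_0 = 15520^1233 mod 19729 = 13617. x_0 is neither 1 nor 19728, so continue squaring. x_1 = 13617^2 mod 19729 = 9547. x_2 = 9547^2 mod 19729 = 16958. x_3 = 16958^2 mod 19729 = 3860. Reached i = s−1 = 3 without hitting −1: 15520 is a Miller–Rabin witness and 19729 is composite.
The smallest witness among the given bases is 5.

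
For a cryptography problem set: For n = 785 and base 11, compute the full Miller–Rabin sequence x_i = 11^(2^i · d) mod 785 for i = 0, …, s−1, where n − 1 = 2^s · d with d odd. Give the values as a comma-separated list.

176, 361, 11, 121

n − 1 = 784 = 2^4 · 49, so s = 4 and d = 49.
x_0 = 11^49 mod 785 = 176.
x_1 = 176^2 mod 785 = 361.
x_2 = 361^2 mod 785 = 11.
x_3 = 11^2 mod 785 = 121.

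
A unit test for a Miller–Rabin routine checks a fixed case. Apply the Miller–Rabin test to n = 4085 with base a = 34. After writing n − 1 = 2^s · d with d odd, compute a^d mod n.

1834

n − 1 = 4084 = 2^2 · 1021, so s = 2 and d = 1021.
Repeated squaring mod 4085: 34^1 ≡ 34, 34^2 ≡ 1156, 34^4 ≡ 541, 34^8 ≡ 2646, 34^16 ≡ 3711, 34^32 ≡ 986, 34^64 ≡ 4051, 34^128 ≡ 1156, 34^256 ≡ 541, 34^512 ≡ 2646.
1021 = 512 + 256 + 128 + 64 + 32 + 16 + 8 + 4 + 1, so 34^1021 ≡ 2646·541·1156·4051·986·3711·2646·541·34 ≡ 1834 (mod 4085).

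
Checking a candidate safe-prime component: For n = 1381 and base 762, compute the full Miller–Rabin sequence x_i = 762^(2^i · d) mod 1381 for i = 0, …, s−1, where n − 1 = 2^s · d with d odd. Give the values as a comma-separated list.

1, 1

n − 1 = 1380 = 2^2 · 345, so s = 2 and d = 345.
x_0 = 762^345 mod 1381 = 1.
x_1 = 1^2 mod 1381 = 1.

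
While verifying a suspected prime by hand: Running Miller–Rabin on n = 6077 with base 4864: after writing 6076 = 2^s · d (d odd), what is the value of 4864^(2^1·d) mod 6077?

n − 1 = 6076 = 2^2 · 1519, so s = 2 and d = 1519.
x_0 = 4864^1519 mod 6077 = 5319.
x_1 = 5319^2 mod 6077 = 3326.

3326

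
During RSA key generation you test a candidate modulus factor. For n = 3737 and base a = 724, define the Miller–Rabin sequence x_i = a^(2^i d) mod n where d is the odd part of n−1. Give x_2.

n − 1 = 3736 = 2^3 · 467, so s = 3 and d = 467.
x_0 = 724^467 mod 3737 = 2842.
x_1 = 2842^2 mod 3737 = 1307.
x_2 = 1307^2 mod 3737 = 440.

440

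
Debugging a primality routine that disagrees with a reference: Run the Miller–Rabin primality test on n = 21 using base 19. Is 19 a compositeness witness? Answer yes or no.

n − 1 = 20 = 2^2 · 5, so s = 2 and d = 5.
Repeated squaring mod 21: 19^1 ≡ 19, 19^2 ≡ 4, 19^4 ≡ 16.
5 = 4 + 1, so 19^5 ≡ 16·19 ≡ 10 (mod 21).
x_0 = 19^5 mod 21 = 10.
x_0 is neither 1 nor 20, so continue squaring.
x_1 = 10^2 mod 21 = 16.
Reached i = s−1 = 1 without hitting −1: 19 is a Miller–Rabin witness and 21 is composite.

yes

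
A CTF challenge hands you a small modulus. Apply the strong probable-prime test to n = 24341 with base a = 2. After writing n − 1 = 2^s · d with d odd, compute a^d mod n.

2890

n − 1 = 24340 = 2^2 · 6085, so s = 2 and d = 6085.
Repeated squaring mod 24341: 2^1 ≡ 2, 2^2 ≡ 4, 2^4 ≡ 16, 2^8 ≡ 256, 2^16 ≡ 16854, 2^32 ≡ 22187, 2^64 ≡ 14926, 2^128 ≡ 16644, 2^256 ≡ 22156, 2^512 ≡ 3389, 2^1024 ≡ 20710, 2^2048 ≡ 15680, 2^4096 ≡ 18300.
6085 = 4096 + 1024 + 512 + 256 + 128 + 64 + 4 + 1, so 2^6085 ≡ 18300·20710·3389·22156·16644·14926·16·2 ≡ 2890 (mod 24341).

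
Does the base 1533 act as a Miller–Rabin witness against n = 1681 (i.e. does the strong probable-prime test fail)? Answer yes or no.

n − 1 = 1680 = 2^4 · 105, so s = 4 and d = 105.
Repeated squaring mod 1681: 1533^1 ≡ 1533, 1533^2 ≡ 51, 1533^4 ≡ 920, 1533^8 ≡ 857, 1533^16 ≡ 1533, 1533^32 ≡ 51, 1533^64 ≡ 920.
105 = 64 + 32 + 8 + 1, so 1533^105 ≡ 920·51·857·1533 ≡ 1 (mod 1681).
x_0 = 1533^105 mod 1681 = 1.
x_0 = 1, so 1533 is not a witness.

no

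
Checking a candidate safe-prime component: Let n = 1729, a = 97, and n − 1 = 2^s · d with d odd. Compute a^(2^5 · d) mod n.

n − 1 = 1728 = 2^6 · 27, so s = 6 and d = 27.
Repeated squaring mod 1729: 97^1 ≡ 97, 97^2 ≡ 764, 97^4 ≡ 1023, 97^8 ≡ 484, 97^16 ≡ 841.
27 = 16 + 8 + 2 + 1, so 97^27 ≡ 841·484·764·97 ≡ 398 (mod 1729).
x_0 = 398.
x_1 = 398^2 mod 1729 = 1065.
x_2 = 1065^2 mod 1729 = 1.
x_3 = 1^2 mod 1729 = 1.
x_4 = 1^2 mod 1729 = 1.
x_5 = 1^2 mod 1729 = 1.

1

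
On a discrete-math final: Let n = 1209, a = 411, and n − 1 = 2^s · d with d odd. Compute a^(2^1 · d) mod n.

n − 1 = 1208 = 2^3 · 151, so s = 3 and d = 151.
Repeated squaring mod 1209: 411^1 ≡ 411, 411^2 ≡ 870, 411^4 ≡ 66, 411^8 ≡ 729, 411^16 ≡ 690, 411^32 ≡ 963, 411^64 ≡ 66, 411^128 ≡ 729.
151 = 128 + 16 + 4 + 2 + 1, so 411^151 ≡ 729·690·66·870·411 ≡ 876 (mod 1209).
x_0 = 876.
x_1 = 876^2 mod 1209 = 870.

870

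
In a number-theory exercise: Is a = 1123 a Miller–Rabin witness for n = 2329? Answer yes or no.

n − 1 = 2328 = 2^3 · 291, so s = 3 and d = 291.
Repeated squaring mod 2329: 1123^1 ≡ 1123, 1123^2 ≡ 1140, 1123^4 ≡ 18, 1123^8 ≡ 324, 1123^16 ≡ 171, 1123^32 ≡ 1293, 1123^64 ≡ 1956, 1123^128 ≡ 1718, 1123^256 ≡ 681.
291 = 256 + 32 + 2 + 1, so 1123^291 ≡ 681·1293·1140·1123 ≡ 936 (mod 2329).
x_0 = 1123^291 mod 2329 = 936.
x_0 is neither 1 nor 2328, so continue squaring.
x_1 = 936^2 mod 2329 = 392.
x_2 = 392^2 mod 2329 = 2279.
Reached i = s−1 = 2 without hitting −1: 1123 is a Miller–Rabin witness and 2329 is composite.

yes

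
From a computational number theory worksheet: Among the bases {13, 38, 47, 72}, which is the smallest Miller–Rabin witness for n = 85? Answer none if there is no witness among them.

n − 1 = 84 = 2^2 · 21, so s = 2 and d = 21.
Base 13: x_0 = 13^21 mod 85 = 13. x_0 is neither 1 nor 84, so continue squaring. x_1 = 13^2 mod 85 = 84. x_1 ≡ −1, so 13 is not a witness.
Base 38: x_0 = 38^21 mod 85 = 38. x_0 is neither 1 nor 84, so continue squaring. x_1 = 38^2 mod 85 = 84. x_1 ≡ −1, so 38 is not a witness.
Base 47: x_0 = 47^21 mod 85 = 47. x_0 is neither 1 nor 84, so continue squaring. x_1 = 47^2 mod 85 = 84. x_1 ≡ −1, so 47 is not a witness.
Base 72: x_0 = 72^21 mod 85 = 72. x_0 is neither 1 nor 84, so continue squaring. x_1 = 72^2 mod 85 = 84. x_1 ≡ −1, so 72 is not a witness.
No listed base is a witness for 85.

none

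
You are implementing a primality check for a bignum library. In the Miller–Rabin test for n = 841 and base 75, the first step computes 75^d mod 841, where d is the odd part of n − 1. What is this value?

n − 1 = 840 = 2^3 · 105, so s = 3 and d = 105.
75^105 mod 841 = 365.

365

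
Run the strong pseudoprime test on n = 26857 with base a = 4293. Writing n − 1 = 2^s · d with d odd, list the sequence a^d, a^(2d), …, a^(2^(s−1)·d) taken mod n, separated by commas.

18231, 13986, 8665

n − 1 = 26856 = 2^3 · 3357, so s = 3 and d = 3357.
x_0 = 4293^3357 mod 26857 = 18231.
x_1 = 18231^2 mod 26857 = 13986.
x_2 = 13986^2 mod 26857 = 8665.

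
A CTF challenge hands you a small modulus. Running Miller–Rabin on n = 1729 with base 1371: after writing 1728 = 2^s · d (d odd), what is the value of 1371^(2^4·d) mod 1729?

n − 1 = 1728 = 2^6 · 27, so s = 6 and d = 27.
x_0 = 1371^27 mod 1729 = 398.
x_1 = 398^2 mod 1729 = 1065.
x_2 = 1065^2 mod 1729 = 1.
x_3 = 1^2 mod 1729 = 1.
x_4 = 1^2 mod 1729 = 1.

1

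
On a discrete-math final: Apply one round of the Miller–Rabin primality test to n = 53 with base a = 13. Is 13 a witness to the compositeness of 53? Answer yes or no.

no

n − 1 = 52 = 2^2 · 13, so s = 2 and d = 13.
x_0 = 13^13 mod 53 = 1.
x_0 = 1, so 13 is not a witness.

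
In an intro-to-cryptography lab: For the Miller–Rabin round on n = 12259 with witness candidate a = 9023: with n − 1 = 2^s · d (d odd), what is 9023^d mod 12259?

n − 1 = 12258 = 2^1 · 6129, so s = 1 and d = 6129.
Repeated squaring mod 12259: 9023^1 ≡ 9023, 9023^2 ≡ 2510, 9023^4 ≡ 11233, 9023^8 ≡ 10661, 9023^16 ≡ 3732, 9023^32 ≡ 1600, 9023^64 ≡ 10128, 9023^128 ≡ 5331, 9023^256 ≡ 3199, 9023^512 ≡ 9595, 9023^1024 ≡ 11194, 9023^2048 ≡ 6397, 9023^4096 ≡ 1067.
6129 = 4096 + 1024 + 512 + 256 + 128 + 64 + 32 + 16 + 1, so 9023^6129 ≡ 1067·11194·9595·3199·5331·10128·1600·3732·9023 ≡ 1561 (mod 12259).

1561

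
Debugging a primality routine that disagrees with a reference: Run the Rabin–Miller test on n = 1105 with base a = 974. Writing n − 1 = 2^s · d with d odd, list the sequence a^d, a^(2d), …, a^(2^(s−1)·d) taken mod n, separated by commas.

779, 196, 846, 781

n − 1 = 1104 = 2^4 · 69, so s = 4 and d = 69.
x_0 = 974^69 mod 1105 = 779.
x_1 = 779^2 mod 1105 = 196.
x_2 = 196^2 mod 1105 = 846.
x_3 = 846^2 mod 1105 = 781.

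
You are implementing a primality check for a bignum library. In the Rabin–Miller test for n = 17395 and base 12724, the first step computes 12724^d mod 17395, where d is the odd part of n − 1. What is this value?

n − 1 = 17394 = 2^1 · 8697, so s = 1 and d = 8697.
By repeated squaring, 12724^8697 ≡ 3009 (mod 17395).

3009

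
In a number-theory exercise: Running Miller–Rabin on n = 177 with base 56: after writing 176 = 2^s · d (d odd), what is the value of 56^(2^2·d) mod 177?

166

n − 1 = 176 = 2^4 · 11, so s = 4 and d = 11.
x_0 = 56^11 mod 177 = 89.
x_1 = 89^2 mod 177 = 133.
x_2 = 133^2 mod 177 = 166.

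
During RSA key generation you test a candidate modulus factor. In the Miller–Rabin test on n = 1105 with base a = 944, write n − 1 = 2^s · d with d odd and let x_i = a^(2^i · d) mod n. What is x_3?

n − 1 = 1104 = 2^4 · 69, so s = 4 and d = 69.
x_0 = 944^69 mod 1105 = 229.
x_1 = 229^2 mod 1105 = 506.
x_2 = 506^2 mod 1105 = 781.
x_3 = 781^2 mod 1105 = 1.

1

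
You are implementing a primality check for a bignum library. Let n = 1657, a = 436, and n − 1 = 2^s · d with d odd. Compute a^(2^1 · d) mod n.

n − 1 = 1656 = 2^3 · 207, so s = 3 and d = 207.
Repeated squaring mod 1657: 436^1 ≡ 436, 436^2 ≡ 1198, 436^4 ≡ 242, 436^8 ≡ 569, 436^16 ≡ 646, 436^32 ≡ 1409, 436^64 ≡ 195, 436^128 ≡ 1571.
207 = 128 + 64 + 8 + 4 + 2 + 1, so 436^207 ≡ 1571·195·569·242·1198·436 ≡ 783 (mod 1657).
x_0 = 783.
x_1 = 783^2 mod 1657 = 1656.

1656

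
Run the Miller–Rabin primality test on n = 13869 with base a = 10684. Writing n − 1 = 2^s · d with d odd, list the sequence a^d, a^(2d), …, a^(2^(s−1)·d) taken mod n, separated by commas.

n − 1 = 13868 = 2^2 · 3467, so s = 2 and d = 3467.
x_0 = 10684^3467 mod 13869 = 13645.
x_1 = 13645^2 mod 13869 = 8569.

13645, 8569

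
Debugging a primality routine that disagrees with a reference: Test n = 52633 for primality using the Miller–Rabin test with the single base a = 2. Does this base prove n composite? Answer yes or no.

n − 1 = 52632 = 2^3 · 6579, so s = 3 and d = 6579.
x_0 = 2^6579 mod 52633 = 1.
x_0 = 1, so 2 is not a witness.

no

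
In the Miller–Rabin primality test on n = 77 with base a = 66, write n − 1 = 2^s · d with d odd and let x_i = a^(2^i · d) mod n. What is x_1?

44

n − 1 = 76 = 2^2 · 19, so s = 2 and d = 19.
x_0 = 66^19 mod 77 = 66.
x_1 = 66^2 mod 77 = 44.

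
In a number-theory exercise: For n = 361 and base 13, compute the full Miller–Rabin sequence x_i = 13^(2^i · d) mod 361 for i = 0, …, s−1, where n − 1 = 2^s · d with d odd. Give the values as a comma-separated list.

227, 267, 172

n − 1 = 360 = 2^3 · 45, so s = 3 and d = 45.
x_0 = 13^45 mod 361 = 227.
x_1 = 227^2 mod 361 = 267.
x_2 = 267^2 mod 361 = 172.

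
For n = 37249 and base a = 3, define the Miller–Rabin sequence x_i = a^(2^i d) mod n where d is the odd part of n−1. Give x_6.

33004

n − 1 = 37248 = 2^7 · 291, so s = 7 and d = 291.
x_0 = 3^291 mod 37249 = 28591.
x_1 = 28591^2 mod 37249 = 15976.
x_2 = 15976^2 mod 37249 = 2428.
x_3 = 2428^2 mod 37249 = 9842.
x_4 = 9842^2 mod 37249 = 17564.
x_5 = 17564^2 mod 37249 = 35127.
x_6 = 35127^2 mod 37249 = 33004.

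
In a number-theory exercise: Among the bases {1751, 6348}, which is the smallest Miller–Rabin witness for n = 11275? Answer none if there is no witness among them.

n − 1 = 11274 = 2^1 · 5637, so s = 1 and d = 5637.
Base 1751: x_0 = 1751^5637 mod 11275 = 10776. x_0 ∉ {1, 11274} and s = 1, so 1751 is a Miller–Rabin witness and 11275 is composite.
Base 6348: x_0 = 6348^5637 mod 11275 = 1178. x_0 ∉ {1, 11274} and s = 1, so 6348 is a Miller–Rabin witness and 11275 is composite.
The smallest witness among the given bases is 1751.

1751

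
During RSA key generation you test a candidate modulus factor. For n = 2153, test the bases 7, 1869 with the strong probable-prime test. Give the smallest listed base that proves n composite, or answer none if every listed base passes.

none

n − 1 = 2152 = 2^3 · 269, so s = 3 and d = 269.
Base 7: x_0 = 7^269 mod 2153 = 1. x_0 = 1, so 7 is not a witness.
Base 1869: x_0 = 1869^269 mod 2153 = 1094. x_0 is neither 1 nor 2152, so continue squaring. x_1 = 1094^2 mod 2153 = 1921. x_2 = 1921^2 mod 2153 = 2152. x_2 ≡ −1, so 1869 is not a witness.
No listed base is a witness for 2153.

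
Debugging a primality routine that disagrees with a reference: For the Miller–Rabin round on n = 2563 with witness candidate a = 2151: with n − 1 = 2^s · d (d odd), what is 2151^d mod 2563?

853

n − 1 = 2562 = 2^1 · 1281, so s = 1 and d = 1281.
2151^1281 mod 2563 = 853.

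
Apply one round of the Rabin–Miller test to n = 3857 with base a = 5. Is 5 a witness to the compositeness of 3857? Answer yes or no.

yes

n − 1 = 3856 = 2^4 · 241, so s = 4 and d = 241.
x_0 = 5^241 mod 3857 = 1517.
x_0 is neither 1 nor 3856, so continue squaring.
x_1 = 1517^2 mod 3857 = 2517.
x_2 = 2517^2 mod 3857 = 2095.
x_3 = 2095^2 mod 3857 = 3616.
Reached i = s−1 = 3 without hitting −1: 5 is a Miller–Rabin witness and 3857 is composite.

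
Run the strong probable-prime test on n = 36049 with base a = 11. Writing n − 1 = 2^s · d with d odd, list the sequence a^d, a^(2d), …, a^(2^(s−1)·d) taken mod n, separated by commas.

29687, 28066, 29706, 2965

n − 1 = 36048 = 2^4 · 2253, so s = 4 and d = 2253.
x_0 = 11^2253 mod 36049 = 29687.
x_1 = 29687^2 mod 36049 = 28066.
x_2 = 28066^2 mod 36049 = 29706.
x_3 = 29706^2 mod 36049 = 2965.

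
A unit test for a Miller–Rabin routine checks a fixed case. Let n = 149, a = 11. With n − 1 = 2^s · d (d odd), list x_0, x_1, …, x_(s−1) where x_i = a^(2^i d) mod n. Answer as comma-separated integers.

n − 1 = 148 = 2^2 · 37, so s = 2 and d = 37.
x_0 = 11^37 mod 149 = 105.
x_1 = 105^2 mod 149 = 148.

105, 148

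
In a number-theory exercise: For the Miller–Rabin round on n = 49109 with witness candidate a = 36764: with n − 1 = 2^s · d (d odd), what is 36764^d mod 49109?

n − 1 = 49108 = 2^2 · 12277, so s = 2 and d = 12277.
36764^12277 mod 49109 = 12477.

12477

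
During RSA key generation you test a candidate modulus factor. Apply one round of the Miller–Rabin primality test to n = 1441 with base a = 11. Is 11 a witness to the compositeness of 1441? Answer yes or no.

n − 1 = 1440 = 2^5 · 45, so s = 5 and d = 45.
By repeated squaring, 11^45 ≡ 473 (mod 1441).
x_0 = 11^45 mod 1441 = 473.
x_0 is neither 1 nor 1440, so continue squaring.
x_1 = 473^2 mod 1441 = 374.
x_2 = 374^2 mod 1441 = 99.
x_3 = 99^2 mod 1441 = 1155.
x_4 = 1155^2 mod 1441 = 1100.
Reached i = s−1 = 4 without hitting −1: 11 is a Miller–Rabin witness and 1441 is composite.

yes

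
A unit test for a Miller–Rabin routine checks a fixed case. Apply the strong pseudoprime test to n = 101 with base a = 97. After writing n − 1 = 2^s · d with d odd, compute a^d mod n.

n − 1 = 100 = 2^2 · 25, so s = 2 and d = 25.
By repeated squaring, 97^25 ≡ 1 (mod 101).

1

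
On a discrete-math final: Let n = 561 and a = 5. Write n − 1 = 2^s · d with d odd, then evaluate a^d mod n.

n − 1 = 560 = 2^4 · 35, so s = 4 and d = 35.
Repeated squaring mod 561: 5^1 ≡ 5, 5^2 ≡ 25, 5^4 ≡ 64, 5^8 ≡ 169, 5^16 ≡ 511, 5^32 ≡ 256.
35 = 32 + 2 + 1, so 5^35 ≡ 256·25·5 ≡ 23 (mod 561).

23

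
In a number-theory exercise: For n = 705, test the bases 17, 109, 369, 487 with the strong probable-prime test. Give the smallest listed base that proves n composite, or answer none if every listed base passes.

17

n − 1 = 704 = 2^6 · 11, so s = 6 and d = 11.
Base 17: x_0 = 17^11 mod 705 = 53. x_0 is neither 1 nor 704, so continue squaring. x_1 = 53^2 mod 705 = 694. x_2 = 694^2 mod 705 = 121. x_3 = 121^2 mod 705 = 541. x_4 = 541^2 mod 705 = 106. x_5 = 106^2 mod 705 = 661. Reached i = s−1 = 5 without hitting −1: 17 is a Miller–Rabin witness and 705 is composite.
Base 109: x_0 = 109^11 mod 705 = 334. x_0 is neither 1 nor 704, so continue squaring. x_1 = 334^2 mod 705 = 166. x_2 = 166^2 mod 705 = 61. x_3 = 61^2 mod 705 = 196. x_4 = 196^2 mod 705 = 346. x_5 = 346^2 mod 705 = 571. Reached i = s−1 = 5 without hitting −1: 109 is a Miller–Rabin witness and 705 is composite.
Base 369: x_0 = 369^11 mod 705 = 669. x_0 is neither 1 nor 704, so continue squaring. x_1 = 669^2 mod 705 = 591. x_2 = 591^2 mod 705 = 306. x_3 = 306^2 mod 705 = 576. x_4 = 576^2 mod 705 = 426. x_5 = 426^2 mod 705 = 291. Reached i = s−1 = 5 without hitting −1: 369 is a Miller–Rabin witness and 705 is composite.
Base 487: x_0 = 487^11 mod 705 = 523. x_0 is neither 1 nor 704, so continue squaring. x_1 = 523^2 mod 705 = 694. x_2 = 694^2 mod 705 = 121. x_3 = 121^2 mod 705 = 541. x_4 = 541^2 mod 705 = 106. x_5 = 106^2 mod 705 = 661. Reached i = s−1 = 5 without hitting −1: 487 is a Miller–Rabin witness and 705 is composite.
The smallest witness among the given bases is 17.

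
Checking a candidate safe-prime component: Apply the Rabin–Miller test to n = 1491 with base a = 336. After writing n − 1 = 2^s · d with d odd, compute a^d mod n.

105

n − 1 = 1490 = 2^1 · 745, so s = 1 and d = 745.
Repeated squaring mod 1491: 336^1 ≡ 336, 336^2 ≡ 1071, 336^4 ≡ 462, 336^8 ≡ 231, 336^16 ≡ 1176, 336^32 ≡ 819, 336^64 ≡ 1302, 336^128 ≡ 1428, 336^256 ≡ 987, 336^512 ≡ 546.
745 = 512 + 128 + 64 + 32 + 8 + 1, so 336^745 ≡ 546·1428·1302·819·231·336 ≡ 105 (mod 1491).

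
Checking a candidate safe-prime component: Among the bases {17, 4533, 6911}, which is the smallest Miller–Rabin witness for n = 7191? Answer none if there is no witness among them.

n − 1 = 7190 = 2^1 · 3595, so s = 1 and d = 3595.
Base 17: x_0 = 17^3595 mod 7191 = 5831. x_0 ∉ {1, 7190} and s = 1, so 17 is a Miller–Rabin witness and 7191 is composite.
Base 4533: x_0 = 4533^3595 mod 7191 = 5724. x_0 ∉ {1, 7190} and s = 1, so 4533 is a Miller–Rabin witness and 7191 is composite.
Base 6911: x_0 = 6911^3595 mod 7191 = 3653. x_0 ∉ {1, 7190} and s = 1, so 6911 is a Miller–Rabin witness and 7191 is composite.
The smallest witness among the given bases is 17.

17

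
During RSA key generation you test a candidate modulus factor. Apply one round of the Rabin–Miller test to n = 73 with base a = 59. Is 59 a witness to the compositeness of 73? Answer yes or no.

no

n − 1 = 72 = 2^3 · 9, so s = 3 and d = 9.
Repeated squaring mod 73: 59^1 ≡ 59, 59^2 ≡ 50, 59^4 ≡ 18, 59^8 ≡ 32.
9 = 8 + 1, so 59^9 ≡ 32·59 ≡ 63 (mod 73).
x_0 = 59^9 mod 73 = 63.
x_0 is neither 1 nor 72, so continue squaring.
x_1 = 63^2 mod 73 = 27.
x_2 = 27^2 mod 73 = 72.
x_2 ≡ −1, so 59 is not a witness.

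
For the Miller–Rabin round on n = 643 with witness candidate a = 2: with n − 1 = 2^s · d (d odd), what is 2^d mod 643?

642

n − 1 = 642 = 2^1 · 321, so s = 1 and d = 321.
2^321 mod 643 = 642.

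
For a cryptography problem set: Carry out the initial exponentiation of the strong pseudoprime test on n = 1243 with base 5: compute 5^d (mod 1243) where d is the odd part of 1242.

n − 1 = 1242 = 2^1 · 621, so s = 1 and d = 621.
Repeated squaring mod 1243: 5^1 ≡ 5, 5^2 ≡ 25, 5^4 ≡ 625, 5^8 ≡ 323, 5^16 ≡ 1160, 5^32 ≡ 674, 5^64 ≡ 581, 5^128 ≡ 708, 5^256 ≡ 335, 5^512 ≡ 355.
621 = 512 + 64 + 32 + 8 + 4 + 1, so 5^621 ≡ 355·581·674·323·625·5 ≡ 830 (mod 1243).

830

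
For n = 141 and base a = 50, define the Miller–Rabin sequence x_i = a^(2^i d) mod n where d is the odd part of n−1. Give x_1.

97

n − 1 = 140 = 2^2 · 35, so s = 2 and d = 35.
Repeated squaring mod 141: 50^1 ≡ 50, 50^2 ≡ 103, 50^4 ≡ 34, 50^8 ≡ 28, 50^16 ≡ 79, 50^32 ≡ 37.
35 = 32 + 2 + 1, so 50^35 ≡ 37·103·50 ≡ 59 (mod 141).
x_0 = 59.
x_1 = 59^2 mod 141 = 97.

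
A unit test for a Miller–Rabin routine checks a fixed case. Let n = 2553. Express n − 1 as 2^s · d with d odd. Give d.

319

Halving: 2552 → 1276 → 638 → 319; 319 is odd.
So 2552 = 2^3 · 319.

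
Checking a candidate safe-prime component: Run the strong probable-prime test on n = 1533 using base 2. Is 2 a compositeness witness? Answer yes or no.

yes

n − 1 = 1532 = 2^2 · 383, so s = 2 and d = 383.
x_0 = 2^383 mod 1533 = 32.
x_0 is neither 1 nor 1532, so continue squaring.
x_1 = 32^2 mod 1533 = 1024.
Reached i = s−1 = 1 without hitting −1: 2 is a Miller–Rabin witness and 1533 is composite.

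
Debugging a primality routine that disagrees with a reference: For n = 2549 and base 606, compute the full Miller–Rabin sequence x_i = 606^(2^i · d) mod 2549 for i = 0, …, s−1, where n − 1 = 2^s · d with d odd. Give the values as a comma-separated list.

n − 1 = 2548 = 2^2 · 637, so s = 2 and d = 637.
x_0 = 606^637 mod 2549 = 1.
x_1 = 1^2 mod 2549 = 1.

1, 1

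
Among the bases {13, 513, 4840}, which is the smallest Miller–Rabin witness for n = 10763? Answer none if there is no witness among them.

n − 1 = 10762 = 2^1 · 5381, so s = 1 and d = 5381.
Base 13: x_0 = 13^5381 mod 10763 = 3413. x_0 ∉ {1, 10762} and s = 1, so 13 is a Miller–Rabin witness and 10763 is composite.
Base 513: x_0 = 513^5381 mod 10763 = 1774. x_0 ∉ {1, 10762} and s = 1, so 513 is a Miller–Rabin witness and 10763 is composite.
Base 4840: x_0 = 4840^5381 mod 10763 = 8741. x_0 ∉ {1, 10762} and s = 1, so 4840 is a Miller–Rabin witness and 10763 is composite.
The smallest witness among the given bases is 13.

13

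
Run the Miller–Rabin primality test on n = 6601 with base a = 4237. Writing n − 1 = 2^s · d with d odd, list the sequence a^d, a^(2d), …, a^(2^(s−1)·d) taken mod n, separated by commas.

4852, 2738, 4509

n − 1 = 6600 = 2^3 · 825, so s = 3 and d = 825.
x_0 = 4237^825 mod 6601 = 4852.
x_1 = 4852^2 mod 6601 = 2738.
x_2 = 2738^2 mod 6601 = 4509.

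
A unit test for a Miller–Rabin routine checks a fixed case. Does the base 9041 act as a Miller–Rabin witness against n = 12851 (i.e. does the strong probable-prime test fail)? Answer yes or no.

n − 1 = 12850 = 2^1 · 6425, so s = 1 and d = 6425.
x_0 = 9041^6425 mod 12851 = 659.
x_0 ∉ {1, 12850} and s = 1, so 9041 is a Miller–Rabin witness and 12851 is composite.

yes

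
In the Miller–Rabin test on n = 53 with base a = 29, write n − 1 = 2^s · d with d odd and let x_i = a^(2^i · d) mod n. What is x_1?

n − 1 = 52 = 2^2 · 13, so s = 2 and d = 13.
x_0 = 29^13 mod 53 = 52.
x_1 = 52^2 mod 53 = 1.

1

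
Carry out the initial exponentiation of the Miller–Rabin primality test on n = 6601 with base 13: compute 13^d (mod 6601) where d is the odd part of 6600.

n − 1 = 6600 = 2^3 · 825, so s = 3 and d = 825.
13^825 mod 6601 = 3037.

3037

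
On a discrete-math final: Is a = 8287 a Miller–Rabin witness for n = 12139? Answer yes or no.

n − 1 = 12138 = 2^1 · 6069, so s = 1 and d = 6069.
x_0 = 8287^6069 mod 12139 = 8872.
x_0 ∉ {1, 12138} and s = 1, so 8287 is a Miller–Rabin witness and 12139 is composite.

yes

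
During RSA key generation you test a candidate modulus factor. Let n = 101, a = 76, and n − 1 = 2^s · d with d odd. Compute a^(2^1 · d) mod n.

n − 1 = 100 = 2^2 · 25, so s = 2 and d = 25.
x_0 = 76^25 mod 101 = 100.
x_1 = 100^2 mod 101 = 1.

1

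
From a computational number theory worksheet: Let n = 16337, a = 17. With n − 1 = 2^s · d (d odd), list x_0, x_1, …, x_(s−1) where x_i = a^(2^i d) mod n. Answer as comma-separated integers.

544, 1870, 782, 7055

n − 1 = 16336 = 2^4 · 1021, so s = 4 and d = 1021.
x_0 = 17^1021 mod 16337 = 544.
x_1 = 544^2 mod 16337 = 1870.
x_2 = 1870^2 mod 16337 = 782.
x_3 = 782^2 mod 16337 = 7055.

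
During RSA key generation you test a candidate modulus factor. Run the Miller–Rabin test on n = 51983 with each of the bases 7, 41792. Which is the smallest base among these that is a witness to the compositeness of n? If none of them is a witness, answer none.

n − 1 = 51982 = 2^1 · 25991, so s = 1 and d = 25991.
Base 7: x_0 = 7^25991 mod 51983 = 37916. x_0 ∉ {1, 51982} and s = 1, so 7 is a Miller–Rabin witness and 51983 is composite.
Base 41792: x_0 = 41792^25991 mod 51983 = 2975. x_0 ∉ {1, 51982} and s = 1, so 41792 is a Miller–Rabin witness and 51983 is composite.
The smallest witness among the given bases is 7.

7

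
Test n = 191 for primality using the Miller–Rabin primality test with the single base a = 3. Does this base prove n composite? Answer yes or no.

no

n − 1 = 190 = 2^1 · 95, so s = 1 and d = 95.
x_0 = 3^95 mod 191 = 1.
x_0 = 1, so 3 is not a witness.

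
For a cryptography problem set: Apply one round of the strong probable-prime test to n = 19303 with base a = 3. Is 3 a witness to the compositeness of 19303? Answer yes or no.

n − 1 = 19302 = 2^1 · 9651, so s = 1 and d = 9651.
x_0 = 3^9651 mod 19303 = 706.
x_0 ∉ {1, 19302} and s = 1, so 3 is a Miller–Rabin witness and 19303 is composite.

yes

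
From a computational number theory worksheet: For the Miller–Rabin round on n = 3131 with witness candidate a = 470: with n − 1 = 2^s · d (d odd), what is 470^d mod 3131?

n − 1 = 3130 = 2^1 · 1565, so s = 1 and d = 1565.
470^1565 mod 3131 = 1575.

1575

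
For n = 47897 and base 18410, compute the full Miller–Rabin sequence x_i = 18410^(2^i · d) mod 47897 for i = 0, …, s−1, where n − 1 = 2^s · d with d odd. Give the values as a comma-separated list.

n − 1 = 47896 = 2^3 · 5987, so s = 3 and d = 5987.
x_0 = 18410^5987 mod 47897 = 29395.
x_1 = 29395^2 mod 47897 = 4145.
x_2 = 4145^2 mod 47897 = 33899.

29395, 4145, 33899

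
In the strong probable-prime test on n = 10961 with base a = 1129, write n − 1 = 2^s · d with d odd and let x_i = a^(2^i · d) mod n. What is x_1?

n − 1 = 10960 = 2^4 · 685, so s = 4 and d = 685.
x_0 = 1129^685 mod 10961 = 1129.
x_1 = 1129^2 mod 10961 = 3165.

3165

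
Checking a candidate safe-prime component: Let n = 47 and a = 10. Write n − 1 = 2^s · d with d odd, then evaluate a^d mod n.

46

n − 1 = 46 = 2^1 · 23, so s = 1 and d = 23.
10^23 mod 47 = 46.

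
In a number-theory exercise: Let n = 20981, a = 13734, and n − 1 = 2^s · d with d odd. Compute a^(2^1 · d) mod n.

n − 1 = 20980 = 2^2 · 5245, so s = 2 and d = 5245.
x_0 = 13734^5245 mod 20981 = 1.
x_1 = 1^2 mod 20981 = 1.

1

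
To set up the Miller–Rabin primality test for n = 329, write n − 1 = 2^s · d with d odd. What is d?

Halving: 328 → 164 → 82 → 41; 41 is odd.
So 328 = 2^3 · 41.

41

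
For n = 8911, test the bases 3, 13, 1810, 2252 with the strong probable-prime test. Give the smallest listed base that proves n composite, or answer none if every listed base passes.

n − 1 = 8910 = 2^1 · 4455, so s = 1 and d = 4455.
Base 3: x_0 = 3^4455 mod 8911 = 8910. x_0 = 8910 ≡ −1, so 3 is not a witness.
Base 13: x_0 = 13^4455 mod 8911 = 8910. x_0 = 8910 ≡ −1, so 13 is not a witness.
Base 1810: x_0 = 1810^4455 mod 8911 = 1. x_0 = 1, so 1810 is not a witness.
Base 2252: x_0 = 2252^4455 mod 8911 = 8910. x_0 = 8910 ≡ −1, so 2252 is not a witness.
No listed base is a witness for 8911.

none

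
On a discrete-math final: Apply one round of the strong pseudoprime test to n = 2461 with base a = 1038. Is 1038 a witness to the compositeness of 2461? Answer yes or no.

n − 1 = 2460 = 2^2 · 615, so s = 2 and d = 615.
By repeated squaring, 1038^615 ≡ 1710 (mod 2461).
x_0 = 1038^615 mod 2461 = 1710.
x_0 is neither 1 nor 2460, so continue squaring.
x_1 = 1710^2 mod 2461 = 432.
Reached i = s−1 = 1 without hitting −1: 1038 is a Miller–Rabin witness and 2461 is composite.

yes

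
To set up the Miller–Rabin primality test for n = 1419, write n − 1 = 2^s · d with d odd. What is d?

709

Halving: 1418 → 709; 709 is odd.
So 1418 = 2^1 · 709.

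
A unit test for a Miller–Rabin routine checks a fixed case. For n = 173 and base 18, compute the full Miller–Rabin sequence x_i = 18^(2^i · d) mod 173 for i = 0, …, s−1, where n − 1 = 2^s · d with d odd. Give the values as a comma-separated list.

93, 172

n − 1 = 172 = 2^2 · 43, so s = 2 and d = 43.
x_0 = 18^43 mod 173 = 93.
x_1 = 93^2 mod 173 = 172.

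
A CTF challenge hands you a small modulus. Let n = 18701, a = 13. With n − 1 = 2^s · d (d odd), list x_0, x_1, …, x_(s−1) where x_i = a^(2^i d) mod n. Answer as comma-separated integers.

n − 1 = 18700 = 2^2 · 4675, so s = 2 and d = 4675.
x_0 = 13^4675 mod 18701 = 2276.
x_1 = 2276^2 mod 18701 = 18700.

2276, 18700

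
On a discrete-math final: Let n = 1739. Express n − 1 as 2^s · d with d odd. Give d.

869

Halving: 1738 → 869; 869 is odd.
So 1738 = 2^1 · 869.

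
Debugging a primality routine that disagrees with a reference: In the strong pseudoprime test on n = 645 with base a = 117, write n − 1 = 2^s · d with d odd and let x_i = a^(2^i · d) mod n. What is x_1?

n − 1 = 644 = 2^2 · 161, so s = 2 and d = 161.
x_0 = 117^161 mod 645 = 552.
x_1 = 552^2 mod 645 = 264.

264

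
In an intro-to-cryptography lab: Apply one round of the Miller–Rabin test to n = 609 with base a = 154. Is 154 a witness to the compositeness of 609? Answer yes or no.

yes

n − 1 = 608 = 2^5 · 19, so s = 5 and d = 19.
By repeated squaring, 154^19 ≡ 469 (mod 609).
x_0 = 154^19 mod 609 = 469.
x_0 is neither 1 nor 608, so continue squaring.
x_1 = 469^2 mod 609 = 112.
x_2 = 112^2 mod 609 = 364.
x_3 = 364^2 mod 609 = 343.
x_4 = 343^2 mod 609 = 112.
Reached i = s−1 = 4 without hitting −1: 154 is a Miller–Rabin witness and 609 is composite.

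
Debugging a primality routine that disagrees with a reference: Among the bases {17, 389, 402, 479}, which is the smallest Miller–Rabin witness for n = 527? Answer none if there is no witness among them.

17

n − 1 = 526 = 2^1 · 263, so s = 1 and d = 263.
Base 17: x_0 = 17^263 mod 527 = 323. x_0 ∉ {1, 526} and s = 1, so 17 is a Miller–Rabin witness and 527 is composite.
Base 389: x_0 = 389^263 mod 527 = 416. x_0 ∉ {1, 526} and s = 1, so 389 is a Miller–Rabin witness and 527 is composite.
Base 402: x_0 = 402^263 mod 527 = 309. x_0 ∉ {1, 526} and s = 1, so 402 is a Miller–Rabin witness and 527 is composite.
Base 479: x_0 = 479^263 mod 527 = 266. x_0 ∉ {1, 526} and s = 1, so 479 is a Miller–Rabin witness and 527 is composite.
The smallest witness among the given bases is 17.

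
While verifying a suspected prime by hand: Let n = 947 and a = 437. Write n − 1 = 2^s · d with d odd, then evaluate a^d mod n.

n − 1 = 946 = 2^1 · 473, so s = 1 and d = 473.
437^473 mod 947 = 1.

1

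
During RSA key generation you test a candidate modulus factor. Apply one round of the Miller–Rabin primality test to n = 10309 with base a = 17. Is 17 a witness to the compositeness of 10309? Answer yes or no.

n − 1 = 10308 = 2^2 · 2577, so s = 2 and d = 2577.
x_0 = 17^2577 mod 10309 = 3392.
x_0 is neither 1 nor 10308, so continue squaring.
x_1 = 3392^2 mod 10309 = 820.
Reached i = s−1 = 1 without hitting −1: 17 is a Miller–Rabin witness and 10309 is composite.

yes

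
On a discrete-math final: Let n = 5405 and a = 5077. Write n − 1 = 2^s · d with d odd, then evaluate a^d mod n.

n − 1 = 5404 = 2^2 · 1351, so s = 2 and d = 1351.
5077^1351 mod 5405 = 283.

283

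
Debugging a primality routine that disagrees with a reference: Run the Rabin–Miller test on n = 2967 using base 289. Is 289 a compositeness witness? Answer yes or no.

n − 1 = 2966 = 2^1 · 1483, so s = 1 and d = 1483.
Repeated squaring mod 2967: 289^1 ≡ 289, 289^2 ≡ 445, 289^4 ≡ 2203, 289^8 ≡ 2164, 289^16 ≡ 970, 289^32 ≡ 361, 289^64 ≡ 2740, 289^128 ≡ 1090, 289^256 ≡ 1300, 289^512 ≡ 1777, 289^1024 ≡ 841.
1483 = 1024 + 256 + 128 + 64 + 8 + 2 + 1, so 289^1483 ≡ 841·1300·1090·2740·2164·445·289 ≡ 2878 (mod 2967).
x_0 = 289^1483 mod 2967 = 2878.
x_0 ∉ {1, 2966} and s = 1, so 289 is a Miller–Rabin witness and 2967 is composite.

yes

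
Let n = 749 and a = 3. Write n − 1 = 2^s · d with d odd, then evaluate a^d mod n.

n − 1 = 748 = 2^2 · 187, so s = 2 and d = 187.
3^187 mod 749 = 374.

374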